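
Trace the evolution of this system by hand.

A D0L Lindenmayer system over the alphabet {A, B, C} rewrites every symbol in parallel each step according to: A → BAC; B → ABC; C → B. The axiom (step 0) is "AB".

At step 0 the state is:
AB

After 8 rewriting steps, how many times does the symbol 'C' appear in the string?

k=0  AB
k=1  BACABC
k=2  ABCBACBBACABCB
k=3  BACABCBABCBACBABCABCBACBBACABCBABC
k=4  ABCBACBBACABCBABCBACABCBABCBACBABCBACABCBBACABCBABCBACBABCABCBACBBACABCBABCBACABCB
k=5  BACABCBABCBACBABCABCBACBBACABCBABCBACABCBABCBACBBACABCBABC…BACABCBABCBACBABCABCBACBBACABCBABCBACABCBABCBACBBACABCBABC  (len 198)
k=6  ABCBACBBACABCBABCBACABCBABCBACBABCBACABCBBACABCBABCBACBABC…ABCBACBBACABCBABCBACABCBABCBACBABCABCBACBBACABCBABCBACABCB  (len 478)
k=7  BACABCBABCBACBABCABCBACBBACABCBABCBACABCBABCBACBBACABCBABC…BACABCBABCBACBABCABCBACBBACABCBABCBACABCBABCBACBBACABCBABC  (len 1154)
k=8  ABCBACBBACABCBABCBACABCBABCBACBABCBACABCBBACABCBABCBACBABC…ABCBACBBACABCBABCBACABCBABCBACBABCABCBACBBACABCBABCBACABCB  (len 2786)

816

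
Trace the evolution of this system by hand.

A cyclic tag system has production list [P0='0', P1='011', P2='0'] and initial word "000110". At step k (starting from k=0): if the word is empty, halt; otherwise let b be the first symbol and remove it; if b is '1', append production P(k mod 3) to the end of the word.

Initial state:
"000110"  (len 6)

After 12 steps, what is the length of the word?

0

t=0: "000110"  (len 6)
t=1: "00110"  (len 5)
t=2: "0110"  (len 4)
t=3: "110"  (len 3)
t=4: "100"  (len 3)
t=5: "00011"  (len 5)
t=6: "0011"  (len 4)
t=7: "011"  (len 3)
t=8: "11"  (len 2)
t=9: "10"  (len 2)
t=10: "00"  (len 2)
t=11: "0"  (len 1)
t=12: (halted — word empty)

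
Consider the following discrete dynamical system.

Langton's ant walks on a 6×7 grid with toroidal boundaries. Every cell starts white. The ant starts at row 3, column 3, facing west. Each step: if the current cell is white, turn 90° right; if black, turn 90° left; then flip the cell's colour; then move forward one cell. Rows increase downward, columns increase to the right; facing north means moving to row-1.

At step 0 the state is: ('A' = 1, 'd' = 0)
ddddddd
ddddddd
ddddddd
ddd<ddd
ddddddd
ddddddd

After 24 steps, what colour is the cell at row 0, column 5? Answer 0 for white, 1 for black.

gen 0: ddddddd
ddddddd
ddddddd
ddd<ddd
ddddddd
ddddddd
gen 1: ddddddd
ddddddd
ddd^ddd
dddAddd
ddddddd
ddddddd
gen 2: ddddddd
ddddddd
dddA>dd
dddAddd
ddddddd
ddddddd
gen 3: ddddddd
ddddddd
dddAAdd
dddAvdd
ddddddd
ddddddd
gen 4: ddddddd
ddddddd
dddAAdd
ddd<Add
ddddddd
ddddddd
gen 5: ddddddd
ddddddd
dddAAdd
ddddAdd
dddvddd
ddddddd
gen 6: ddddddd
ddddddd
dddAAdd
ddddAdd
dd<Addd
ddddddd
gen 7: ddddddd
ddddddd
dddAAdd
dd^dAdd
ddAAddd
ddddddd
gen 8: ddddddd
ddddddd
dddAAdd
ddA>Add
ddAAddd
ddddddd
gen 9: ddddddd
ddddddd
dddAAdd
ddAAAdd
ddAvddd
ddddddd
gen 10: ddddddd
ddddddd
dddAAdd
ddAAAdd
ddAd>dd
ddddddd
gen 11: ddddddd
ddddddd
dddAAdd
ddAAAdd
ddAdAdd
ddddvdd
gen 12: ddddddd
ddddddd
dddAAdd
ddAAAdd
ddAdAdd
ddd<Add
gen 13: ddddddd
ddddddd
dddAAdd
ddAAAdd
ddA^Add
dddAAdd
gen 14: ddddddd
ddddddd
dddAAdd
ddAAAdd
ddAA>dd
dddAAdd
gen 15: ddddddd
ddddddd
dddAAdd
ddAA^dd
ddAAddd
dddAAdd
gen 16: ddddddd
ddddddd
dddAAdd
ddA<ddd
ddAAddd
dddAAdd
gen 17: ddddddd
ddddddd
dddAAdd
ddAdddd
ddAvddd
dddAAdd
gen 18: ddddddd
ddddddd
dddAAdd
ddAdddd
ddAd>dd
dddAAdd
gen 19: ddddddd
ddddddd
dddAAdd
ddAdddd
ddAdAdd
dddAvdd
gen 20: ddddddd
ddddddd
dddAAdd
ddAdddd
ddAdAdd
dddAd>d
gen 21: dddddvd
ddddddd
dddAAdd
ddAdddd
ddAdAdd
dddAdAd
gen 22: dddd<Ad
ddddddd
dddAAdd
ddAdddd
ddAdAdd
dddAdAd
gen 23: ddddAAd
ddddddd
dddAAdd
ddAdddd
ddAdAdd
dddA^Ad
gen 24: ddddAAd
ddddddd
dddAAdd
ddAdddd
ddAdAdd
dddAA>d

1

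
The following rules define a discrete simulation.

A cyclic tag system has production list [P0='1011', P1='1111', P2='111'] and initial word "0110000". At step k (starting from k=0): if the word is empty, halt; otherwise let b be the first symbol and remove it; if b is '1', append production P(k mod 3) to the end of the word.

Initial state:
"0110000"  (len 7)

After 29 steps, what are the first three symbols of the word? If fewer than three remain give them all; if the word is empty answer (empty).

k=0  "0110000"  (len 7)
k=1  "110000"  (len 6)
k=2  "100001111"  (len 9)
k=3  "00001111111"  (len 11)
k=4  "0001111111"  (len 10)
k=5  "001111111"  (len 9)
k=6  "01111111"  (len 8)
k=7  "1111111"  (len 7)
k=8  "1111111111"  (len 10)
k=9  "111111111111"  (len 12)
k=10  "111111111111011"  (len 15)
k=11  "111111111110111111"  (len 18)
k=12  "11111111110111111111"  (len 20)
k=13  "11111111101111111111011"  (len 23)
k=14  "11111111011111111110111111"  (len 26)
k=15  "1111111011111111110111111111"  (len 28)
k=16  "1111110111111111101111111111011"  (len 31)
k=17  "1111101111111111011111111110111111"  (len 34)
k=18  "111101111111111011111111110111111111"  (len 36)
k=19  "111011111111110111111111101111111111011"  (len 39)
k=20  "110111111111101111111111011111111110111111"  (len 42)
k=21  "10111111111101111111111011111111110111111111"  (len 44)
k=22  "01111111111011111111110111111111101111111111011"  (len 47)
k=23  "1111111111011111111110111111111101111111111011"  (len 46)
k=24  "111111111011111111110111111111101111111111011111"  (len 48)
k=25  "111111110111111111101111111111011111111110111111011"  (len 51)
k=26  "111111101111111111011111111110111111111101111110111111"  (len 54)
k=27  "11111101111111111011111111110111111111101111110111111111"  (len 56)
k=28  "11111011111111110111111111101111111111011111101111111111011"  (len 59)
k=29  "11110111111111101111111111011111111110111111011111111110111111"  (len 62)

111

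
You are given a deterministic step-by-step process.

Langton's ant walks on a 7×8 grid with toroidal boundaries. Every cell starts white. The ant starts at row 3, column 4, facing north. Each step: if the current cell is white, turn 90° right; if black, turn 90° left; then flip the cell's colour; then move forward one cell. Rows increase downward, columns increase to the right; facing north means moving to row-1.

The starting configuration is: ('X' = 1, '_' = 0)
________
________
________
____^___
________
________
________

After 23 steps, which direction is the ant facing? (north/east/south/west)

east

k=0  ________
________
________
____^___
________
________
________
k=1  ________
________
________
____X>__
________
________
________
k=2  ________
________
________
____XX__
_____v__
________
________
k=3  ________
________
________
____XX__
____<X__
________
________
k=4  ________
________
________
____^X__
____XX__
________
________
k=5  ________
________
________
___<_X__
____XX__
________
________
k=6  ________
________
___^____
___X_X__
____XX__
________
________
k=7  ________
________
___X>___
___X_X__
____XX__
________
________
k=8  ________
________
___XX___
___XvX__
____XX__
________
________
k=9  ________
________
___XX___
___<XX__
____XX__
________
________
k=10  ________
________
___XX___
____XX__
___vXX__
________
________
k=11  ________
________
___XX___
____XX__
__<XXX__
________
________
k=12  ________
________
___XX___
__^_XX__
__XXXX__
________
________
k=13  ________
________
___XX___
__X>XX__
__XXXX__
________
________
k=14  ________
________
___XX___
__XXXX__
__XvXX__
________
________
k=15  ________
________
___XX___
__XXXX__
__X_>X__
________
________
k=16  ________
________
___XX___
__XX^X__
__X__X__
________
________
k=17  ________
________
___XX___
__X<_X__
__X__X__
________
________
k=18  ________
________
___XX___
__X__X__
__Xv_X__
________
________
k=19  ________
________
___XX___
__X__X__
__<X_X__
________
________
k=20  ________
________
___XX___
__X__X__
___X_X__
__v_____
________
k=21  ________
________
___XX___
__X__X__
___X_X__
_<X_____
________
k=22  ________
________
___XX___
__X__X__
_^_X_X__
_XX_____
________
k=23  ________
________
___XX___
__X__X__
_X>X_X__
_XX_____
________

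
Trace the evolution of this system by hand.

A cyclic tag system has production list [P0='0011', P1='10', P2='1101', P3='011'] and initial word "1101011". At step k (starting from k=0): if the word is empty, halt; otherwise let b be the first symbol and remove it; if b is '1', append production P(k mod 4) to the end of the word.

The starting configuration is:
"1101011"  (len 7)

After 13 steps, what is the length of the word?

18

t=0: "1101011"  (len 7)
t=1: "1010110011"  (len 10)
t=2: "01011001110"  (len 11)
t=3: "1011001110"  (len 10)
t=4: "011001110011"  (len 12)
t=5: "11001110011"  (len 11)
t=6: "100111001110"  (len 12)
t=7: "001110011101101"  (len 15)
t=8: "01110011101101"  (len 14)
t=9: "1110011101101"  (len 13)
t=10: "11001110110110"  (len 14)
t=11: "10011101101101101"  (len 17)
t=12: "0011101101101101011"  (len 19)
t=13: "011101101101101011"  (len 18)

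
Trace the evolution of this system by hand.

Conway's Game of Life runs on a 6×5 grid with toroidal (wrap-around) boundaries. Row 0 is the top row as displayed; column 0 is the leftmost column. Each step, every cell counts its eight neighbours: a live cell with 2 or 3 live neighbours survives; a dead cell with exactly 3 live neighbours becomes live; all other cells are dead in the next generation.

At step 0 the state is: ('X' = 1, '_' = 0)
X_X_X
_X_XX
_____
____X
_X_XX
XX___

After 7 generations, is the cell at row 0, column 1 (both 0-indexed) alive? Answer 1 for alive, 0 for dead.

0

0) X_X_X
_X_XX
_____
____X
_X_XX
XX___
1) __X__
_XXXX
X__XX
X__XX
_XXXX
_____
2) _XX__
_X___
_____
_____
_XX__
_X___
3) XXX__
_XX__
_____
_____
_XX__
X____
4) X_X__
X_X__
_____
_____
_X___
X____
5) X___X
_____
_____
_____
_____
X____
6) X___X
_____
_____
_____
_____
X___X
7) X___X
_____
_____
_____
_____
X___X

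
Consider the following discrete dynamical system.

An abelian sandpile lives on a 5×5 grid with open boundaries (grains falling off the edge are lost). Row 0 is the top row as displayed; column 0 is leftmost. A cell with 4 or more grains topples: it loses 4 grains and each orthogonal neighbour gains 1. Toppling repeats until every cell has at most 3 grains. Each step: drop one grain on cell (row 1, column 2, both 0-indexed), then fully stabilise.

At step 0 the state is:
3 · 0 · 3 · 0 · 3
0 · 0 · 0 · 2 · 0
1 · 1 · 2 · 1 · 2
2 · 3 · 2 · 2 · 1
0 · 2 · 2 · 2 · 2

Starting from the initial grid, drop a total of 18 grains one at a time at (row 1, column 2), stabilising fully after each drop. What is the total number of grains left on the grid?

[0] 3 · 0 · 3 · 0 · 3
0 · 0 · 0 · 2 · 0
1 · 1 · 2 · 1 · 2
2 · 3 · 2 · 2 · 1
0 · 2 · 2 · 2 · 2
[1] 3 · 0 · 3 · 0 · 3
0 · 0 · 1 · 2 · 0
1 · 1 · 2 · 1 · 2
2 · 3 · 2 · 2 · 1
0 · 2 · 2 · 2 · 2
[2] 3 · 0 · 3 · 0 · 3
0 · 0 · 2 · 2 · 0
1 · 1 · 2 · 1 · 2
2 · 3 · 2 · 2 · 1
0 · 2 · 2 · 2 · 2
[3] 3 · 0 · 3 · 0 · 3
0 · 0 · 3 · 2 · 0
1 · 1 · 2 · 1 · 2
2 · 3 · 2 · 2 · 1
0 · 2 · 2 · 2 · 2
[4] 3 · 1 · 0 · 1 · 3
0 · 1 · 1 · 3 · 0
1 · 1 · 3 · 1 · 2
2 · 3 · 2 · 2 · 1
0 · 2 · 2 · 2 · 2
[5] 3 · 1 · 0 · 1 · 3
0 · 1 · 2 · 3 · 0
1 · 1 · 3 · 1 · 2
2 · 3 · 2 · 2 · 1
0 · 2 · 2 · 2 · 2
[6] 3 · 1 · 0 · 1 · 3
0 · 1 · 3 · 3 · 0
1 · 1 · 3 · 1 · 2
2 · 3 · 2 · 2 · 1
0 · 2 · 2 · 2 · 2
[7] 3 · 1 · 1 · 2 · 3
0 · 2 · 2 · 0 · 1
1 · 2 · 0 · 3 · 2
2 · 3 · 3 · 2 · 1
0 · 2 · 2 · 2 · 2
[8] 3 · 1 · 1 · 2 · 3
0 · 2 · 3 · 0 · 1
1 · 2 · 0 · 3 · 2
2 · 3 · 3 · 2 · 1
0 · 2 · 2 · 2 · 2
[9] 3 · 1 · 2 · 2 · 3
0 · 3 · 0 · 1 · 1
1 · 2 · 1 · 3 · 2
2 · 3 · 3 · 2 · 1
0 · 2 · 2 · 2 · 2
[10] 3 · 1 · 2 · 2 · 3
0 · 3 · 1 · 1 · 1
1 · 2 · 1 · 3 · 2
2 · 3 · 3 · 2 · 1
0 · 2 · 2 · 2 · 2
[11] 3 · 1 · 2 · 2 · 3
0 · 3 · 2 · 1 · 1
1 · 2 · 1 · 3 · 2
2 · 3 · 3 · 2 · 1
0 · 2 · 2 · 2 · 2
[12] 3 · 1 · 2 · 2 · 3
0 · 3 · 3 · 1 · 1
1 · 2 · 1 · 3 · 2
2 · 3 · 3 · 2 · 1
0 · 2 · 2 · 2 · 2
[13] 3 · 2 · 3 · 2 · 3
1 · 0 · 1 · 2 · 1
1 · 3 · 2 · 3 · 2
2 · 3 · 3 · 2 · 1
0 · 2 · 2 · 2 · 2
[14] 3 · 2 · 3 · 2 · 3
1 · 0 · 2 · 2 · 1
1 · 3 · 2 · 3 · 2
2 · 3 · 3 · 2 · 1
0 · 2 · 2 · 2 · 2
[15] 3 · 2 · 3 · 2 · 3
1 · 0 · 3 · 2 · 1
1 · 3 · 2 · 3 · 2
2 · 3 · 3 · 2 · 1
0 · 2 · 2 · 2 · 2
[16] 3 · 3 · 0 · 3 · 3
1 · 1 · 1 · 3 · 1
1 · 3 · 3 · 3 · 2
2 · 3 · 3 · 2 · 1
0 · 2 · 2 · 2 · 2
[17] 3 · 3 · 0 · 3 · 3
1 · 1 · 2 · 3 · 1
1 · 3 · 3 · 3 · 2
2 · 3 · 3 · 2 · 1
0 · 2 · 2 · 2 · 2
[18] 3 · 3 · 0 · 3 · 3
1 · 1 · 3 · 3 · 1
1 · 3 · 3 · 3 · 2
2 · 3 · 3 · 2 · 1
0 · 2 · 2 · 2 · 2

52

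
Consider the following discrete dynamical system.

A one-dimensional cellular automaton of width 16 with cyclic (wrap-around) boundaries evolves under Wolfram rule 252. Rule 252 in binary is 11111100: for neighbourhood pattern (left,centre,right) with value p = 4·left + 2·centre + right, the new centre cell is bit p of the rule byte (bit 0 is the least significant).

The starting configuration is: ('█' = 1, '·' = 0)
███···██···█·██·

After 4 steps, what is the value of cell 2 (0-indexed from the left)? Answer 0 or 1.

1

0) ███···██···█·██·
1) ████··███··█████
2) █████·████·█████
3) ████████████████
4) ████████████████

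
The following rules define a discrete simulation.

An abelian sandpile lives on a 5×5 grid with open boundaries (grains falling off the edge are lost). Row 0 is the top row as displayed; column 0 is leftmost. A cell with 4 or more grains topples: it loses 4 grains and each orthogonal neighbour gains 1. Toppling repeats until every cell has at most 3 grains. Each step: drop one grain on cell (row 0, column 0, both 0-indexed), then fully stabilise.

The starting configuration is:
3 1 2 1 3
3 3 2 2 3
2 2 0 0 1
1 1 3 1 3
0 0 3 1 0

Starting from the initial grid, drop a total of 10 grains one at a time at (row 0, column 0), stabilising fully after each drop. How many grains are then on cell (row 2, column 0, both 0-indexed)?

3

0) 3 1 2 1 3
3 3 2 2 3
2 2 0 0 1
1 1 3 1 3
0 0 3 1 0
1) 1 3 2 1 3
1 0 3 2 3
3 3 0 0 1
1 1 3 1 3
0 0 3 1 0
2) 2 3 2 1 3
1 0 3 2 3
3 3 0 0 1
1 1 3 1 3
0 0 3 1 0
3) 3 3 2 1 3
1 0 3 2 3
3 3 0 0 1
1 1 3 1 3
0 0 3 1 0
4) 1 0 3 1 3
2 1 3 2 3
3 3 0 0 1
1 1 3 1 3
0 0 3 1 0
5) 2 0 3 1 3
2 1 3 2 3
3 3 0 0 1
1 1 3 1 3
0 0 3 1 0
6) 3 0 3 1 3
2 1 3 2 3
3 3 0 0 1
1 1 3 1 3
0 0 3 1 0
7) 0 1 3 1 3
3 1 3 2 3
3 3 0 0 1
1 1 3 1 3
0 0 3 1 0
8) 1 1 3 1 3
3 1 3 2 3
3 3 0 0 1
1 1 3 1 3
0 0 3 1 0
9) 2 1 3 1 3
3 1 3 2 3
3 3 0 0 1
1 1 3 1 3
0 0 3 1 0
10) 3 1 3 1 3
3 1 3 2 3
3 3 0 0 1
1 1 3 1 3
0 0 3 1 0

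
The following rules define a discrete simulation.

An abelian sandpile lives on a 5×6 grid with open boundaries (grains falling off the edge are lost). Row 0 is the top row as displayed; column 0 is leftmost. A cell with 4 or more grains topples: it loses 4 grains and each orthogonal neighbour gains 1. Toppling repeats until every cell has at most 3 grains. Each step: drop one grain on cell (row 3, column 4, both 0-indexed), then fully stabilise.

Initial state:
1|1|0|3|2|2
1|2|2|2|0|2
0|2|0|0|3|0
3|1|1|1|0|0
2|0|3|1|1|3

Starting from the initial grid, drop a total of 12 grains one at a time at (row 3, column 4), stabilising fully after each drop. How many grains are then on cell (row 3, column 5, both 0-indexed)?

1

0) 1|1|0|3|2|2
1|2|2|2|0|2
0|2|0|0|3|0
3|1|1|1|0|0
2|0|3|1|1|3
1) 1|1|0|3|2|2
1|2|2|2|0|2
0|2|0|0|3|0
3|1|1|1|1|0
2|0|3|1|1|3
2) 1|1|0|3|2|2
1|2|2|2|0|2
0|2|0|0|3|0
3|1|1|1|2|0
2|0|3|1|1|3
3) 1|1|0|3|2|2
1|2|2|2|0|2
0|2|0|0|3|0
3|1|1|1|3|0
2|0|3|1|1|3
4) 1|1|0|3|2|2
1|2|2|2|1|2
0|2|0|1|0|1
3|1|1|2|1|1
2|0|3|1|2|3
5) 1|1|0|3|2|2
1|2|2|2|1|2
0|2|0|1|0|1
3|1|1|2|2|1
2|0|3|1|2|3
6) 1|1|0|3|2|2
1|2|2|2|1|2
0|2|0|1|0|1
3|1|1|2|3|1
2|0|3|1|2|3
7) 1|1|0|3|2|2
1|2|2|2|1|2
0|2|0|1|1|1
3|1|1|3|0|2
2|0|3|1|3|3
8) 1|1|0|3|2|2
1|2|2|2|1|2
0|2|0|1|1|1
3|1|1|3|1|2
2|0|3|1|3|3
9) 1|1|0|3|2|2
1|2|2|2|1|2
0|2|0|1|1|1
3|1|1|3|2|2
2|0|3|1|3|3
10) 1|1|0|3|2|2
1|2|2|2|1|2
0|2|0|1|1|1
3|1|1|3|3|2
2|0|3|1|3|3
11) 1|1|0|3|2|2
1|2|2|2|1|2
0|2|0|2|2|2
3|1|2|0|3|0
2|0|3|3|1|1
12) 1|1|0|3|2|2
1|2|2|2|1|2
0|2|0|2|3|2
3|1|2|1|0|1
2|0|3|3|2|1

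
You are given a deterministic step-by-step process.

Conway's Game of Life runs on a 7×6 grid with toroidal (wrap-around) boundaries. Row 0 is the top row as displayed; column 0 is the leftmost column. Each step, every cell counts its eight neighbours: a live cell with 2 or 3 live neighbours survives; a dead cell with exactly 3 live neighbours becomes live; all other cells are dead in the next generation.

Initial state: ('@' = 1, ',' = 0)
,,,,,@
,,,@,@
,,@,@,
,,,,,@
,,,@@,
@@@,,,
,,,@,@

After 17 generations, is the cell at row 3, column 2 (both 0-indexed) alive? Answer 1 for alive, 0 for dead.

[0] ,,,,,@
,,,@,@
,,@,@,
,,,,,@
,,,@@,
@@@,,,
,,,@,@
[1] @,,,,@
,,,@,@
,,,@@@
,,,,,@
@@@@@@
@@@,,@
,@@,@@
[2] ,@@@,,
,,,@,,
@,,@,@
,@,,,,
,,,@,,
,,,,,,
,,@@@,
[3] ,@,,,,
@@,@,,
@,@,@,
@,@,@,
,,,,,,
,,@,@,
,@,,@,
[4] ,@,,,,
@,,@,@
@,@,@,
,,,,,,
,@,,,@
,,,@,,
,@@@,,
[5] ,@,@@,
@,@@@@
@@,@@,
@@,,,@
,,,,,,
@@,@@,
,@,@,,
[6] ,@,,,,
,,,,,,
,,,,,,
,@@,@@
,,@,@,
@@,@@,
,@,,,@
[7] @,,,,,
,,,,,,
,,,,,,
,@@,@@
,,,,,,
@@,@@,
,@,,@@
[8] @,,,,@
,,,,,,
,,,,,,
,,,,,,
,,,,,,
@@@@@,
,@@@@,
[9] @@@@@@
,,,,,,
,,,,,,
,,,,,,
,@@@,,
@,,,@@
,,,,,,
[10] @@@@@@
@@@@@@
,,,,,,
,,@,,,
@@@@@@
@@@@@@
,,@,,,
[11] ,,,,,,
,,,,,,
@,,,@@
@,@,@@
,,,,,,
,,,,,,
,,,,,,
[12] ,,,,,,
,,,,,@
@@,@@,
@@,@@,
,,,,,@
,,,,,,
,,,,,,
[13] ,,,,,,
@,,,@@
,@,@,,
,@,@,,
@,,,@@
,,,,,,
,,,,,,
[14] ,,,,,@
@,,,@@
,@,@,@
,@,@,@
@,,,@@
,,,,,@
,,,,,,
[15] @,,,@@
,,,,,,
,@,@,,
,@,@,,
,,,,,,
@,,,@@
,,,,,,
[16] ,,,,,@
@,,,@@
,,,,,,
,,,,,,
@,,,@@
,,,,,@
,,,,,,
[17] @,,,@@
@,,,@@
,,,,,@
,,,,,@
@,,,@@
@,,,@@
,,,,,,

0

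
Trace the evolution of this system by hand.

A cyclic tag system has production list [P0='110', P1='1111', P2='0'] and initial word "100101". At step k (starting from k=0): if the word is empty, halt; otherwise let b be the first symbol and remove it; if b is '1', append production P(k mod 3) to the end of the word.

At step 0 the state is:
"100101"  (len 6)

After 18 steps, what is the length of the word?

19

step 0: "100101"  (len 6)
step 1: "00101110"  (len 8)
step 2: "0101110"  (len 7)
step 3: "101110"  (len 6)
step 4: "01110110"  (len 8)
step 5: "1110110"  (len 7)
step 6: "1101100"  (len 7)
step 7: "101100110"  (len 9)
step 8: "011001101111"  (len 12)
step 9: "11001101111"  (len 11)
step 10: "1001101111110"  (len 13)
step 11: "0011011111101111"  (len 16)
step 12: "011011111101111"  (len 15)
step 13: "11011111101111"  (len 14)
step 14: "10111111011111111"  (len 17)
step 15: "01111110111111110"  (len 17)
step 16: "1111110111111110"  (len 16)
step 17: "1111101111111101111"  (len 19)
step 18: "1111011111111011110"  (len 19)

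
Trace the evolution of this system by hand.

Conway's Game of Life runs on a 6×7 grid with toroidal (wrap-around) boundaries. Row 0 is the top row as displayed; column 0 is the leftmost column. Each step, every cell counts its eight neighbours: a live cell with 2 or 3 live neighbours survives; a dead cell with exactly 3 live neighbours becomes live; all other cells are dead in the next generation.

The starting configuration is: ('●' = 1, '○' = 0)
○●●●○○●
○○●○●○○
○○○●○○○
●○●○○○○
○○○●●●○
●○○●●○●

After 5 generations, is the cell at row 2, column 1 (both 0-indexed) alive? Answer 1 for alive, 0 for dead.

gen 0: ○●●●○○●
○○●○●○○
○○○●○○○
●○●○○○○
○○○●●●○
●○○●●○●
gen 1: ○●○○○○●
○●○○●○○
○●●●○○○
○○●○○○○
●●●○○●○
●●○○○○●
gen 2: ○●●○○●●
○●○●○○○
○●○●○○○
●○○○○○○
○○●○○○○
○○○○○●○
gen 3: ●●●○●●●
○●○●●○○
●●○○○○○
○●●○○○○
○○○○○○○
○●●○○●●
gen 4: ○○○○○○○
○○○●●○○
●○○●○○○
●●●○○○○
●○○○○○○
○○●●●○○
gen 5: ○○●○○○○
○○○●●○○
●○○●●○○
●○●○○○●
●○○○○○○
○○○●○○○

0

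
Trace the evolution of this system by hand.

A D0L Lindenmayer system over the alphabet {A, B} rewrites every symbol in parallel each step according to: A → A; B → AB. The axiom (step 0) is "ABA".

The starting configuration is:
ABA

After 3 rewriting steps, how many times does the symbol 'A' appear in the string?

k=0  ABA
k=1  AABA
k=2  AAABA
k=3  AAAABA

5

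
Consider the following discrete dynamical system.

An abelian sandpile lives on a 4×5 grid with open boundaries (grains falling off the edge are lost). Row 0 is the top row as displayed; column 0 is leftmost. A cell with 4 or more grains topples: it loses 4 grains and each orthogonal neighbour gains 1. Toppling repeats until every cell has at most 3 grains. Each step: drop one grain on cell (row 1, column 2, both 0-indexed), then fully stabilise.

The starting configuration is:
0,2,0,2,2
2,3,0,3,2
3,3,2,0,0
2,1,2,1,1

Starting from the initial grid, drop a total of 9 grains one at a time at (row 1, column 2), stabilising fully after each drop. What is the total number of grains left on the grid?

gen 0: 0,2,0,2,2
2,3,0,3,2
3,3,2,0,0
2,1,2,1,1
gen 1: 0,2,0,2,2
2,3,1,3,2
3,3,2,0,0
2,1,2,1,1
gen 2: 0,2,0,2,2
2,3,2,3,2
3,3,2,0,0
2,1,2,1,1
gen 3: 0,2,0,2,2
2,3,3,3,2
3,3,2,0,0
2,1,2,1,1
gen 4: 1,3,1,3,2
0,2,3,0,3
1,2,0,2,0
3,2,3,1,1
gen 5: 1,3,2,3,2
0,3,0,1,3
1,2,1,2,0
3,2,3,1,1
gen 6: 1,3,2,3,2
0,3,1,1,3
1,2,1,2,0
3,2,3,1,1
gen 7: 1,3,2,3,2
0,3,2,1,3
1,2,1,2,0
3,2,3,1,1
gen 8: 1,3,2,3,2
0,3,3,1,3
1,2,1,2,0
3,2,3,1,1
gen 9: 2,1,1,0,3
1,1,2,3,3
1,3,2,2,0
3,2,3,1,1

35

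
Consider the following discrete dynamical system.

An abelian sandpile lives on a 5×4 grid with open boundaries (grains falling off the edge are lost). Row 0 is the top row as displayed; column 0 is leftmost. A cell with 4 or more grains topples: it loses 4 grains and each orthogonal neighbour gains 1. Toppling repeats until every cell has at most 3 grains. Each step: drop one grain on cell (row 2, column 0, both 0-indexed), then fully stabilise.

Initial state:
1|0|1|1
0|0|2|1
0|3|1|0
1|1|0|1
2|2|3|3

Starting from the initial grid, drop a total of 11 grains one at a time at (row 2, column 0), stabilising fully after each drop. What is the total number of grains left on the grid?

0) 1|0|1|1
0|0|2|1
0|3|1|0
1|1|0|1
2|2|3|3
1) 1|0|1|1
0|0|2|1
1|3|1|0
1|1|0|1
2|2|3|3
2) 1|0|1|1
0|0|2|1
2|3|1|0
1|1|0|1
2|2|3|3
3) 1|0|1|1
0|0|2|1
3|3|1|0
1|1|0|1
2|2|3|3
4) 1|0|1|1
1|1|2|1
1|0|2|0
2|2|0|1
2|2|3|3
5) 1|0|1|1
1|1|2|1
2|0|2|0
2|2|0|1
2|2|3|3
6) 1|0|1|1
1|1|2|1
3|0|2|0
2|2|0|1
2|2|3|3
7) 1|0|1|1
2|1|2|1
0|1|2|0
3|2|0|1
2|2|3|3
8) 1|0|1|1
2|1|2|1
1|1|2|0
3|2|0|1
2|2|3|3
9) 1|0|1|1
2|1|2|1
2|1|2|0
3|2|0|1
2|2|3|3
10) 1|0|1|1
2|1|2|1
3|1|2|0
3|2|0|1
2|2|3|3
11) 1|0|1|1
3|1|2|1
1|2|2|0
0|3|0|1
3|2|3|3

30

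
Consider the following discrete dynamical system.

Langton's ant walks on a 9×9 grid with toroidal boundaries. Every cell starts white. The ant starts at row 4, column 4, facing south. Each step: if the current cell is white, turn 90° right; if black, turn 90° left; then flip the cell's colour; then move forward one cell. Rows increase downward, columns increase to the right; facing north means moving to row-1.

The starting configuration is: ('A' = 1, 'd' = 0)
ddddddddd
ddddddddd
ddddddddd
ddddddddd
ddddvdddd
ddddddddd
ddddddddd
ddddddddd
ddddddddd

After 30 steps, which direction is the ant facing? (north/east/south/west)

k=0  ddddddddd
ddddddddd
ddddddddd
ddddddddd
ddddvdddd
ddddddddd
ddddddddd
ddddddddd
ddddddddd
k=1  ddddddddd
ddddddddd
ddddddddd
ddddddddd
ddd<Adddd
ddddddddd
ddddddddd
ddddddddd
ddddddddd
k=2  ddddddddd
ddddddddd
ddddddddd
ddd^ddddd
dddAAdddd
ddddddddd
ddddddddd
ddddddddd
ddddddddd
k=3  ddddddddd
ddddddddd
ddddddddd
dddA>dddd
dddAAdddd
ddddddddd
ddddddddd
ddddddddd
ddddddddd
k=4  ddddddddd
ddddddddd
ddddddddd
dddAAdddd
dddAvdddd
ddddddddd
ddddddddd
ddddddddd
ddddddddd
k=5  ddddddddd
ddddddddd
ddddddddd
dddAAdddd
dddAd>ddd
ddddddddd
ddddddddd
ddddddddd
ddddddddd
k=6  ddddddddd
ddddddddd
ddddddddd
dddAAdddd
dddAdAddd
dddddvddd
ddddddddd
ddddddddd
ddddddddd
k=7  ddddddddd
ddddddddd
ddddddddd
dddAAdddd
dddAdAddd
dddd<Addd
ddddddddd
ddddddddd
ddddddddd
k=8  ddddddddd
ddddddddd
ddddddddd
dddAAdddd
dddA^Addd
ddddAAddd
ddddddddd
ddddddddd
ddddddddd
k=9  ddddddddd
ddddddddd
ddddddddd
dddAAdddd
dddAA>ddd
ddddAAddd
ddddddddd
ddddddddd
ddddddddd
k=10  ddddddddd
ddddddddd
ddddddddd
dddAA^ddd
dddAAdddd
ddddAAddd
ddddddddd
ddddddddd
ddddddddd
k=11  ddddddddd
ddddddddd
ddddddddd
dddAAA>dd
dddAAdddd
ddddAAddd
ddddddddd
ddddddddd
ddddddddd
k=12  ddddddddd
ddddddddd
ddddddddd
dddAAAAdd
dddAAdvdd
ddddAAddd
ddddddddd
ddddddddd
ddddddddd
k=13  ddddddddd
ddddddddd
ddddddddd
dddAAAAdd
dddAA<Add
ddddAAddd
ddddddddd
ddddddddd
ddddddddd
k=14  ddddddddd
ddddddddd
ddddddddd
dddAA^Add
dddAAAAdd
ddddAAddd
ddddddddd
ddddddddd
ddddddddd
k=15  ddddddddd
ddddddddd
ddddddddd
dddA<dAdd
dddAAAAdd
ddddAAddd
ddddddddd
ddddddddd
ddddddddd
k=16  ddddddddd
ddddddddd
ddddddddd
dddAddAdd
dddAvAAdd
ddddAAddd
ddddddddd
ddddddddd
ddddddddd
k=17  ddddddddd
ddddddddd
ddddddddd
dddAddAdd
dddAd>Add
ddddAAddd
ddddddddd
ddddddddd
ddddddddd
k=18  ddddddddd
ddddddddd
ddddddddd
dddAd^Add
dddAddAdd
ddddAAddd
ddddddddd
ddddddddd
ddddddddd
k=19  ddddddddd
ddddddddd
ddddddddd
dddAdA>dd
dddAddAdd
ddddAAddd
ddddddddd
ddddddddd
ddddddddd
k=20  ddddddddd
ddddddddd
dddddd^dd
dddAdAddd
dddAddAdd
ddddAAddd
ddddddddd
ddddddddd
ddddddddd
k=21  ddddddddd
ddddddddd
ddddddA>d
dddAdAddd
dddAddAdd
ddddAAddd
ddddddddd
ddddddddd
ddddddddd
k=22  ddddddddd
ddddddddd
ddddddAAd
dddAdAdvd
dddAddAdd
ddddAAddd
ddddddddd
ddddddddd
ddddddddd
k=23  ddddddddd
ddddddddd
ddddddAAd
dddAdA<Ad
dddAddAdd
ddddAAddd
ddddddddd
ddddddddd
ddddddddd
k=24  ddddddddd
ddddddddd
dddddd^Ad
dddAdAAAd
dddAddAdd
ddddAAddd
ddddddddd
ddddddddd
ddddddddd
k=25  ddddddddd
ddddddddd
ddddd<dAd
dddAdAAAd
dddAddAdd
ddddAAddd
ddddddddd
ddddddddd
ddddddddd
k=26  ddddddddd
ddddd^ddd
dddddAdAd
dddAdAAAd
dddAddAdd
ddddAAddd
ddddddddd
ddddddddd
ddddddddd
k=27  ddddddddd
dddddA>dd
dddddAdAd
dddAdAAAd
dddAddAdd
ddddAAddd
ddddddddd
ddddddddd
ddddddddd
k=28  ddddddddd
dddddAAdd
dddddAvAd
dddAdAAAd
dddAddAdd
ddddAAddd
ddddddddd
ddddddddd
ddddddddd
k=29  ddddddddd
dddddAAdd
ddddd<AAd
dddAdAAAd
dddAddAdd
ddddAAddd
ddddddddd
ddddddddd
ddddddddd
k=30  ddddddddd
dddddAAdd
ddddddAAd
dddAdvAAd
dddAddAdd
ddddAAddd
ddddddddd
ddddddddd
ddddddddd

south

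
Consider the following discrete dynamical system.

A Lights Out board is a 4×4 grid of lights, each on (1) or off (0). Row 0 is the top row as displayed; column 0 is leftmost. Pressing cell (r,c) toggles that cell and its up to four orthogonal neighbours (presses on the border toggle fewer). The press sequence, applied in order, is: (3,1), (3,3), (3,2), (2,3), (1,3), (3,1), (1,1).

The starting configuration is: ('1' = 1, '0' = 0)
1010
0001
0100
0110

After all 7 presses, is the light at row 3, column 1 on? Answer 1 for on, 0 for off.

t=0: 1010
0001
0100
0110
t=1: 1010
0001
0000
1000
t=2: 1010
0001
0001
1011
t=3: 1010
0001
0011
1100
t=4: 1010
0000
0000
1101
t=5: 1011
0011
0001
1101
t=6: 1011
0011
0101
0011
t=7: 1111
1101
0001
0011

0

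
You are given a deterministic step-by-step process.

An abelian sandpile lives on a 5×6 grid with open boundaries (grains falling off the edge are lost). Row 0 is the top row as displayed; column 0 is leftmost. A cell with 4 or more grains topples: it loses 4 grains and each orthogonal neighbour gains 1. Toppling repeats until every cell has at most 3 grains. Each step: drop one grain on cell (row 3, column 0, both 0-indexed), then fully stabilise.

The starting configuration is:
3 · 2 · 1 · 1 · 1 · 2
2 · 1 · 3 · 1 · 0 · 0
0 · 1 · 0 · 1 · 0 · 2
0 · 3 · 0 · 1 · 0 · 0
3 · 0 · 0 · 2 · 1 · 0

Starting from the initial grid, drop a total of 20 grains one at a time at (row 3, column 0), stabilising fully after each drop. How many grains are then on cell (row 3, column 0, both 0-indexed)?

gen 0: 3 · 2 · 1 · 1 · 1 · 2
2 · 1 · 3 · 1 · 0 · 0
0 · 1 · 0 · 1 · 0 · 2
0 · 3 · 0 · 1 · 0 · 0
3 · 0 · 0 · 2 · 1 · 0
gen 1: 3 · 2 · 1 · 1 · 1 · 2
2 · 1 · 3 · 1 · 0 · 0
0 · 1 · 0 · 1 · 0 · 2
1 · 3 · 0 · 1 · 0 · 0
3 · 0 · 0 · 2 · 1 · 0
gen 2: 3 · 2 · 1 · 1 · 1 · 2
2 · 1 · 3 · 1 · 0 · 0
0 · 1 · 0 · 1 · 0 · 2
2 · 3 · 0 · 1 · 0 · 0
3 · 0 · 0 · 2 · 1 · 0
gen 3: 3 · 2 · 1 · 1 · 1 · 2
2 · 1 · 3 · 1 · 0 · 0
0 · 1 · 0 · 1 · 0 · 2
3 · 3 · 0 · 1 · 0 · 0
3 · 0 · 0 · 2 · 1 · 0
gen 4: 3 · 2 · 1 · 1 · 1 · 2
2 · 1 · 3 · 1 · 0 · 0
1 · 2 · 0 · 1 · 0 · 2
2 · 0 · 1 · 1 · 0 · 0
0 · 2 · 0 · 2 · 1 · 0
gen 5: 3 · 2 · 1 · 1 · 1 · 2
2 · 1 · 3 · 1 · 0 · 0
1 · 2 · 0 · 1 · 0 · 2
3 · 0 · 1 · 1 · 0 · 0
0 · 2 · 0 · 2 · 1 · 0
gen 6: 3 · 2 · 1 · 1 · 1 · 2
2 · 1 · 3 · 1 · 0 · 0
2 · 2 · 0 · 1 · 0 · 2
0 · 1 · 1 · 1 · 0 · 0
1 · 2 · 0 · 2 · 1 · 0
gen 7: 3 · 2 · 1 · 1 · 1 · 2
2 · 1 · 3 · 1 · 0 · 0
2 · 2 · 0 · 1 · 0 · 2
1 · 1 · 1 · 1 · 0 · 0
1 · 2 · 0 · 2 · 1 · 0
gen 8: 3 · 2 · 1 · 1 · 1 · 2
2 · 1 · 3 · 1 · 0 · 0
2 · 2 · 0 · 1 · 0 · 2
2 · 1 · 1 · 1 · 0 · 0
1 · 2 · 0 · 2 · 1 · 0
gen 9: 3 · 2 · 1 · 1 · 1 · 2
2 · 1 · 3 · 1 · 0 · 0
2 · 2 · 0 · 1 · 0 · 2
3 · 1 · 1 · 1 · 0 · 0
1 · 2 · 0 · 2 · 1 · 0
gen 10: 3 · 2 · 1 · 1 · 1 · 2
2 · 1 · 3 · 1 · 0 · 0
3 · 2 · 0 · 1 · 0 · 2
0 · 2 · 1 · 1 · 0 · 0
2 · 2 · 0 · 2 · 1 · 0
gen 11: 3 · 2 · 1 · 1 · 1 · 2
2 · 1 · 3 · 1 · 0 · 0
3 · 2 · 0 · 1 · 0 · 2
1 · 2 · 1 · 1 · 0 · 0
2 · 2 · 0 · 2 · 1 · 0
gen 12: 3 · 2 · 1 · 1 · 1 · 2
2 · 1 · 3 · 1 · 0 · 0
3 · 2 · 0 · 1 · 0 · 2
2 · 2 · 1 · 1 · 0 · 0
2 · 2 · 0 · 2 · 1 · 0
gen 13: 3 · 2 · 1 · 1 · 1 · 2
2 · 1 · 3 · 1 · 0 · 0
3 · 2 · 0 · 1 · 0 · 2
3 · 2 · 1 · 1 · 0 · 0
2 · 2 · 0 · 2 · 1 · 0
gen 14: 3 · 2 · 1 · 1 · 1 · 2
3 · 1 · 3 · 1 · 0 · 0
0 · 3 · 0 · 1 · 0 · 2
1 · 3 · 1 · 1 · 0 · 0
3 · 2 · 0 · 2 · 1 · 0
gen 15: 3 · 2 · 1 · 1 · 1 · 2
3 · 1 · 3 · 1 · 0 · 0
0 · 3 · 0 · 1 · 0 · 2
2 · 3 · 1 · 1 · 0 · 0
3 · 2 · 0 · 2 · 1 · 0
gen 16: 3 · 2 · 1 · 1 · 1 · 2
3 · 1 · 3 · 1 · 0 · 0
0 · 3 · 0 · 1 · 0 · 2
3 · 3 · 1 · 1 · 0 · 0
3 · 2 · 0 · 2 · 1 · 0
gen 17: 3 · 2 · 1 · 1 · 1 · 2
3 · 2 · 3 · 1 · 0 · 0
2 · 0 · 1 · 1 · 0 · 2
2 · 2 · 2 · 1 · 0 · 0
1 · 0 · 1 · 2 · 1 · 0
gen 18: 3 · 2 · 1 · 1 · 1 · 2
3 · 2 · 3 · 1 · 0 · 0
2 · 0 · 1 · 1 · 0 · 2
3 · 2 · 2 · 1 · 0 · 0
1 · 0 · 1 · 2 · 1 · 0
gen 19: 3 · 2 · 1 · 1 · 1 · 2
3 · 2 · 3 · 1 · 0 · 0
3 · 0 · 1 · 1 · 0 · 2
0 · 3 · 2 · 1 · 0 · 0
2 · 0 · 1 · 2 · 1 · 0
gen 20: 3 · 2 · 1 · 1 · 1 · 2
3 · 2 · 3 · 1 · 0 · 0
3 · 0 · 1 · 1 · 0 · 2
1 · 3 · 2 · 1 · 0 · 0
2 · 0 · 1 · 2 · 1 · 0

1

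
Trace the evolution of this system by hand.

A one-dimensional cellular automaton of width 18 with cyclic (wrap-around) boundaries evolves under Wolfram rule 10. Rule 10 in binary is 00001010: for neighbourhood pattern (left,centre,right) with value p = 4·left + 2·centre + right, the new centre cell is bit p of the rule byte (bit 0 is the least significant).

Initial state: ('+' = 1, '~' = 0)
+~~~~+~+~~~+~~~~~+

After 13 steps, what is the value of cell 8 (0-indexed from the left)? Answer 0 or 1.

[0] +~~~~+~+~~~+~~~~~+
[1] ~~~~+~~~~~+~~~~~++
[2] ~~~+~~~~~+~~~~~++~
[3] ~~+~~~~~+~~~~~++~~
[4] ~+~~~~~+~~~~~++~~~
[5] +~~~~~+~~~~~++~~~~
[6] ~~~~~+~~~~~++~~~~+
[7] ~~~~+~~~~~++~~~~+~
[8] ~~~+~~~~~++~~~~+~~
[9] ~~+~~~~~++~~~~+~~~
[10] ~+~~~~~++~~~~+~~~~
[11] +~~~~~++~~~~+~~~~~
[12] ~~~~~++~~~~+~~~~~+
[13] ~~~~++~~~~+~~~~~+~

0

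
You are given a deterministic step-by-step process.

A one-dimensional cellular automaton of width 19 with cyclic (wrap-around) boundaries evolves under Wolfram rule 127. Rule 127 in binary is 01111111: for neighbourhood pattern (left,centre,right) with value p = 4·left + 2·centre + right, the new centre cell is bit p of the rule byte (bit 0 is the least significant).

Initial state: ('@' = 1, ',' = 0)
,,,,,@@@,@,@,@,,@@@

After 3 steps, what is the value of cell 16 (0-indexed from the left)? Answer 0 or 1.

k=0  ,,,,,@@@,@,@,@,,@@@
k=1  @@@@@@,@@@@@@@@@@,@
k=2  ,,,,,@@@,,,,,,,,@@@
k=3  @@@@@@,@@@@@@@@@@,@

1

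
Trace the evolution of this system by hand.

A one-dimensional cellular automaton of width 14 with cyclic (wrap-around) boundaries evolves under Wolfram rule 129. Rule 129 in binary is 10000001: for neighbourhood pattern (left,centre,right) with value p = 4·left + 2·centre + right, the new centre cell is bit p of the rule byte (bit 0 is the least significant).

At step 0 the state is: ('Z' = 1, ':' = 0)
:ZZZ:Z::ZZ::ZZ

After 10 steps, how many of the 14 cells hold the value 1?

14

step 0: :ZZZ:Z::ZZ::ZZ
step 1: ::Z:::::::::::
step 2: Z:::ZZZZZZZZZZ
step 3: ::Z::ZZZZZZZZZ
step 4: ::::::ZZZZZZZ:
step 5: ZZZZZ::ZZZZZ::
step 6: :ZZZ::::ZZZ:::
step 7: ::Z::ZZ::Z::ZZ
step 8: ::::::::::::::
step 9: ZZZZZZZZZZZZZZ
step 10: ZZZZZZZZZZZZZZ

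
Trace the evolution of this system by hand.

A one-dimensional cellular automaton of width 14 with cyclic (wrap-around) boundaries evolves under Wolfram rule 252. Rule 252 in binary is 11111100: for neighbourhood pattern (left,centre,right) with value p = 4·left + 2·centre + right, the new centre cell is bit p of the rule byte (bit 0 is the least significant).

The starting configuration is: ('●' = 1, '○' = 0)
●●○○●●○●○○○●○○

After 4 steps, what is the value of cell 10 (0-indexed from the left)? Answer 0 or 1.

t=0: ●●○○●●○●○○○●○○
t=1: ●●●○●●●●●○○●●○
t=2: ●●●●●●●●●●○●●●
t=3: ●●●●●●●●●●●●●●
t=4: ●●●●●●●●●●●●●●

1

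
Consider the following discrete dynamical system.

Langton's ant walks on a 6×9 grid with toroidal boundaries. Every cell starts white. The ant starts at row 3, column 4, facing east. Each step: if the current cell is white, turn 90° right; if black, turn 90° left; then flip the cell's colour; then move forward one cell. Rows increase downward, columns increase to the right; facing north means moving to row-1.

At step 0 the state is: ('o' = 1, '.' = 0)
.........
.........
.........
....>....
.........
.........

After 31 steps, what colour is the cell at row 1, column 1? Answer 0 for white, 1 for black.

1

step 0: .........
.........
.........
....>....
.........
.........
step 1: .........
.........
.........
....o....
....v....
.........
step 2: .........
.........
.........
....o....
...<o....
.........
step 3: .........
.........
.........
...^o....
...oo....
.........
step 4: .........
.........
.........
...o>....
...oo....
.........
step 5: .........
.........
....^....
...o.....
...oo....
.........
step 6: .........
.........
....o>...
...o.....
...oo....
.........
step 7: .........
.........
....oo...
...o.v...
...oo....
.........
step 8: .........
.........
....oo...
...o<o...
...oo....
.........
step 9: .........
.........
....^o...
...ooo...
...oo....
.........
step 10: .........
.........
...<.o...
...ooo...
...oo....
.........
step 11: .........
...^.....
...o.o...
...ooo...
...oo....
.........
step 12: .........
...o>....
...o.o...
...ooo...
...oo....
.........
step 13: .........
...oo....
...ovo...
...ooo...
...oo....
.........
step 14: .........
...oo....
...<oo...
...ooo...
...oo....
.........
step 15: .........
...oo....
....oo...
...voo...
...oo....
.........
step 16: .........
...oo....
....oo...
....>o...
...oo....
.........
step 17: .........
...oo....
....^o...
.....o...
...oo....
.........
step 18: .........
...oo....
...<.o...
.....o...
...oo....
.........
step 19: .........
...^o....
...o.o...
.....o...
...oo....
.........
step 20: .........
..<.o....
...o.o...
.....o...
...oo....
.........
step 21: ..^......
..o.o....
...o.o...
.....o...
...oo....
.........
step 22: ..o>.....
..o.o....
...o.o...
.....o...
...oo....
.........
step 23: ..oo.....
..ovo....
...o.o...
.....o...
...oo....
.........
step 24: ..oo.....
..<oo....
...o.o...
.....o...
...oo....
.........
step 25: ..oo.....
...oo....
..vo.o...
.....o...
...oo....
.........
step 26: ..oo.....
...oo....
.<oo.o...
.....o...
...oo....
.........
step 27: ..oo.....
.^.oo....
.ooo.o...
.....o...
...oo....
.........
step 28: ..oo.....
.o>oo....
.ooo.o...
.....o...
...oo....
.........
step 29: ..oo.....
.oooo....
.ovo.o...
.....o...
...oo....
.........
step 30: ..oo.....
.oooo....
.o.>.o...
.....o...
...oo....
.........
step 31: ..oo.....
.oo^o....
.o...o...
.....o...
...oo....
.........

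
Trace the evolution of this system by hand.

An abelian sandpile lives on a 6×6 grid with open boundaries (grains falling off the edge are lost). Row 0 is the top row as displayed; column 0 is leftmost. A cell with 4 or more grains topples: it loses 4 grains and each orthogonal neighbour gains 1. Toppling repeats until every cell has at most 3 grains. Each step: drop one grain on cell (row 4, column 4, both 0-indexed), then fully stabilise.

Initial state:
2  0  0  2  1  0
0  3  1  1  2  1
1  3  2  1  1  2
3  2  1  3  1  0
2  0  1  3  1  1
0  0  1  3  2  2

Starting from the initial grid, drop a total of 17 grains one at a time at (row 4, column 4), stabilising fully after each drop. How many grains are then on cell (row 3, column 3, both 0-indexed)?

3

0) 2  0  0  2  1  0
0  3  1  1  2  1
1  3  2  1  1  2
3  2  1  3  1  0
2  0  1  3  1  1
0  0  1  3  2  2
1) 2  0  0  2  1  0
0  3  1  1  2  1
1  3  2  1  1  2
3  2  1  3  1  0
2  0  1  3  2  1
0  0  1  3  2  2
2) 2  0  0  2  1  0
0  3  1  1  2  1
1  3  2  1  1  2
3  2  1  3  1  0
2  0  1  3  3  1
0  0  1  3  2  2
3) 2  0  0  2  1  0
0  3  1  1  2  1
1  3  2  2  1  2
3  2  2  0  3  0
2  0  2  2  2  2
0  0  2  1  0  3
4) 2  0  0  2  1  0
0  3  1  1  2  1
1  3  2  2  1  2
3  2  2  0  3  0
2  0  2  2  3  2
0  0  2  1  0  3
5) 2  0  0  2  1  0
0  3  1  1  2  1
1  3  2  2  2  2
3  2  2  1  0  1
2  0  2  3  1  3
0  0  2  1  1  3
6) 2  0  0  2  1  0
0  3  1  1  2  1
1  3  2  2  2  2
3  2  2  1  0  1
2  0  2  3  2  3
0  0  2  1  1  3
7) 2  0  0  2  1  0
0  3  1  1  2  1
1  3  2  2  2  2
3  2  2  1  0  1
2  0  2  3  3  3
0  0  2  1  1  3
8) 2  0  0  2  1  0
0  3  1  1  2  1
1  3  2  2  2  2
3  2  2  2  1  2
2  0  3  0  2  1
0  0  2  2  3  0
9) 2  0  0  2  1  0
0  3  1  1  2  1
1  3  2  2  2  2
3  2  2  2  1  2
2  0  3  0  3  1
0  0  2  2  3  0
10) 2  0  0  2  1  0
0  3  1  1  2  1
1  3  2  2  2  2
3  2  2  2  2  2
2  0  3  1  1  2
0  0  2  3  0  1
11) 2  0  0  2  1  0
0  3  1  1  2  1
1  3  2  2  2  2
3  2  2  2  2  2
2  0  3  1  2  2
0  0  2  3  0  1
12) 2  0  0  2  1  0
0  3  1  1  2  1
1  3  2  2  2  2
3  2  2  2  2  2
2  0  3  1  3  2
0  0  2  3  0  1
13) 2  0  0  2  1  0
0  3  1  1  2  1
1  3  2  2  2  2
3  2  2  2  3  2
2  0  3  2  0  3
0  0  2  3  1  1
14) 2  0  0  2  1  0
0  3  1  1  2  1
1  3  2  2  2  2
3  2  2  2  3  2
2  0  3  2  1  3
0  0  2  3  1  1
15) 2  0  0  2  1  0
0  3  1  1  2  1
1  3  2  2  2  2
3  2  2  2  3  2
2  0  3  2  2  3
0  0  2  3  1  1
16) 2  0  0  2  1  0
0  3  1  1  2  1
1  3  2  2  2  2
3  2  2  2  3  2
2  0  3  2  3  3
0  0  2  3  1  1
17) 2  0  0  2  1  0
0  3  1  1  2  1
1  3  2  2  3  3
3  2  2  3  1  0
2  0  3  3  2  1
0  0  2  3  2  2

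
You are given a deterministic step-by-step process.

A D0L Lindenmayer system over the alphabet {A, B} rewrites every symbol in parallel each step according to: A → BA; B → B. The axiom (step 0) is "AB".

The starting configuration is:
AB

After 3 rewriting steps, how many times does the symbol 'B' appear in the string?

step 0: AB
step 1: BAB
step 2: BBAB
step 3: BBBAB

4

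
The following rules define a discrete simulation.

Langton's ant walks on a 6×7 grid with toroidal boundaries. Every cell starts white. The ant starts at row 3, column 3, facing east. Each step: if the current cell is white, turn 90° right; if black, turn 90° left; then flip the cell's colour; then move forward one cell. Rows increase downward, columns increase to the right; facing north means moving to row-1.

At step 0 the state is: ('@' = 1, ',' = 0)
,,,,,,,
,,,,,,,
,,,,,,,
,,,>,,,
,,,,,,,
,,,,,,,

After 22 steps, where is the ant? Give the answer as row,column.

0,2

k=0  ,,,,,,,
,,,,,,,
,,,,,,,
,,,>,,,
,,,,,,,
,,,,,,,
k=1  ,,,,,,,
,,,,,,,
,,,,,,,
,,,@,,,
,,,v,,,
,,,,,,,
k=2  ,,,,,,,
,,,,,,,
,,,,,,,
,,,@,,,
,,<@,,,
,,,,,,,
k=3  ,,,,,,,
,,,,,,,
,,,,,,,
,,^@,,,
,,@@,,,
,,,,,,,
k=4  ,,,,,,,
,,,,,,,
,,,,,,,
,,@>,,,
,,@@,,,
,,,,,,,
k=5  ,,,,,,,
,,,,,,,
,,,^,,,
,,@,,,,
,,@@,,,
,,,,,,,
k=6  ,,,,,,,
,,,,,,,
,,,@>,,
,,@,,,,
,,@@,,,
,,,,,,,
k=7  ,,,,,,,
,,,,,,,
,,,@@,,
,,@,v,,
,,@@,,,
,,,,,,,
k=8  ,,,,,,,
,,,,,,,
,,,@@,,
,,@<@,,
,,@@,,,
,,,,,,,
k=9  ,,,,,,,
,,,,,,,
,,,^@,,
,,@@@,,
,,@@,,,
,,,,,,,
k=10  ,,,,,,,
,,,,,,,
,,<,@,,
,,@@@,,
,,@@,,,
,,,,,,,
k=11  ,,,,,,,
,,^,,,,
,,@,@,,
,,@@@,,
,,@@,,,
,,,,,,,
k=12  ,,,,,,,
,,@>,,,
,,@,@,,
,,@@@,,
,,@@,,,
,,,,,,,
k=13  ,,,,,,,
,,@@,,,
,,@v@,,
,,@@@,,
,,@@,,,
,,,,,,,
k=14  ,,,,,,,
,,@@,,,
,,<@@,,
,,@@@,,
,,@@,,,
,,,,,,,
k=15  ,,,,,,,
,,@@,,,
,,,@@,,
,,v@@,,
,,@@,,,
,,,,,,,
k=16  ,,,,,,,
,,@@,,,
,,,@@,,
,,,>@,,
,,@@,,,
,,,,,,,
k=17  ,,,,,,,
,,@@,,,
,,,^@,,
,,,,@,,
,,@@,,,
,,,,,,,
k=18  ,,,,,,,
,,@@,,,
,,<,@,,
,,,,@,,
,,@@,,,
,,,,,,,
k=19  ,,,,,,,
,,^@,,,
,,@,@,,
,,,,@,,
,,@@,,,
,,,,,,,
k=20  ,,,,,,,
,<,@,,,
,,@,@,,
,,,,@,,
,,@@,,,
,,,,,,,
k=21  ,^,,,,,
,@,@,,,
,,@,@,,
,,,,@,,
,,@@,,,
,,,,,,,
k=22  ,@>,,,,
,@,@,,,
,,@,@,,
,,,,@,,
,,@@,,,
,,,,,,,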